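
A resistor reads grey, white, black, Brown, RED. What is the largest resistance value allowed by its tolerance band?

Grey → 8 (first significant figure)
White → 9 (second significant figure)
Black → 0 (third significant figure)
Brown → ×10 multiplier
Red → ±2% tolerance
890 × 10 = 8900 Ω
Largest = 8900 × (1 + 2/100) = 9078 Ω.

9078 Ω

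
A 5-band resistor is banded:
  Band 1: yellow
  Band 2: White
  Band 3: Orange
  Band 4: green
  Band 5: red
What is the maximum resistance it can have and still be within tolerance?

Yellow → 4 (first significant figure)
White → 9 (second significant figure)
Orange → 3 (third significant figure)
Green → ×10^5 multiplier
Red → ±2% tolerance
493 × 100000 = 49300000 Ω
Maximum = 49300000 × (1 + 2/100) = 50286000 Ω.

50286000 Ω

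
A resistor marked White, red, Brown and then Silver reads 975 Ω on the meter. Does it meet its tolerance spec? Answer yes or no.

yes

White → 9 (first significant figure)
Red → 2 (second significant figure)
Brown → ×10 multiplier
Silver → ±10% tolerance
92 × 10 = 920 Ω
Allowed range: 828 Ω to 1012 Ω.
975 Ω lies inside that range.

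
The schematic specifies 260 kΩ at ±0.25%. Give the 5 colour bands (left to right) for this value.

260000 Ω = 260 × 10^3.
2 → red
6 → blue
0 → black
Multiplier 10^3 → orange.
±0.25% tolerance → blue.

red, blue, black, orange, blue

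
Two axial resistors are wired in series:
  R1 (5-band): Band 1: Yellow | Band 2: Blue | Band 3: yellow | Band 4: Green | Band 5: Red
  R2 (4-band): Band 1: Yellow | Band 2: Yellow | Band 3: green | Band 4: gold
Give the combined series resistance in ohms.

R1: yellow, blue, yellow → 464; green ×10^5 → 46400000 Ω.
R2: yellow, yellow → 44; green ×10^5 → 4400000 Ω.
Series: 46400000 + 4400000 = 50800000 Ω.

50800000 Ω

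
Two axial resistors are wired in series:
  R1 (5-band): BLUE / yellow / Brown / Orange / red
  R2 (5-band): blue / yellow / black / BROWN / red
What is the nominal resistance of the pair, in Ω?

R1: blue, yellow, brown → 641; orange ×10^3 → 641000 Ω.
R2: blue, yellow, black → 640; brown ×10 → 6400 Ω.
Series: 641000 + 6400 = 647400 Ω.

647400 Ω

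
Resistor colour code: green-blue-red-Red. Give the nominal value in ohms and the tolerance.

Green → 5 (first significant figure)
Blue → 6 (second significant figure)
Red → ×10^2 multiplier
Red → ±2% tolerance
56 × 100 = 5600 Ω

5600 Ω ±2%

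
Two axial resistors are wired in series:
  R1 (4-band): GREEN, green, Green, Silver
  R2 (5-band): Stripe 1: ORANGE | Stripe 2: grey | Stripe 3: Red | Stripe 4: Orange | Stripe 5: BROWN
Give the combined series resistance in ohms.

R1: green, green → 55; green ×10^5 → 5500000 Ω.
R2: orange, grey, red → 382; orange ×10^3 → 382000 Ω.
Series: 5500000 + 382000 = 5882000 Ω.

5882000 Ω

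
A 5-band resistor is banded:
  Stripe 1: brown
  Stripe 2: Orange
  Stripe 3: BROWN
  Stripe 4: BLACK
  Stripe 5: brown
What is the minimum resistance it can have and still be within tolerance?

129.69 Ω

Brown → 1 (first significant figure)
Orange → 3 (second significant figure)
Brown → 1 (third significant figure)
Black → ×1 multiplier
Brown → ±1% tolerance
131 × 1 = 131 Ω
Minimum = 131 × (1 − 1/100) = 129.69 Ω.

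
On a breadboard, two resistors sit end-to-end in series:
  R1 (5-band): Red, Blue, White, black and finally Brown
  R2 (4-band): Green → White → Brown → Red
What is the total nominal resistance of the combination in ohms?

R1: red, blue, white → 269; black ×1 → 269 Ω.
R2: green, white → 59; brown ×10 → 590 Ω.
Series: 269 + 590 = 859 Ω.

859 Ω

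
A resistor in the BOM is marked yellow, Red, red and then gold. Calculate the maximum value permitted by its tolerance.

4410 Ω

Yellow → 4 (first significant figure)
Red → 2 (second significant figure)
Red → ×10^2 multiplier
Gold → ±5% tolerance
42 × 100 = 4200 Ω
Maximum = 4200 × (1 + 5/100) = 4410 Ω.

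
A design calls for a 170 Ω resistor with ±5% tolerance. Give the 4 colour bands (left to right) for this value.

170 Ω = 17 × 10^1.
1 → brown
7 → violet
Multiplier 10^1 → brown.
±5% tolerance → gold.

brown, violet, brown, gold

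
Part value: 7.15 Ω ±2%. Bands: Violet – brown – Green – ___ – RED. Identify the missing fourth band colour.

silver

7.15 Ω = 715 × 10^-2.
The fourth band is the multiplier, 10^-2, which is silver.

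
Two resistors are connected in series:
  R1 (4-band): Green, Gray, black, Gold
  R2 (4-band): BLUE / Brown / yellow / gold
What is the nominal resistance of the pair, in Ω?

610058 Ω

R1: green, grey → 58; black ×1 → 58 Ω.
R2: blue, brown → 61; yellow ×10^4 → 610000 Ω.
Series: 58 + 610000 = 610058 Ω.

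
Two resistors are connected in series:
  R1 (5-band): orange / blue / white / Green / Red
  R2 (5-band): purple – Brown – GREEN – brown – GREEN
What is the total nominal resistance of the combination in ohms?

R1: orange, blue, white → 369; green ×10^5 → 36900000 Ω.
R2: violet, brown, green → 715; brown ×10 → 7150 Ω.
Series: 36900000 + 7150 = 36907150 Ω.

36907150 Ω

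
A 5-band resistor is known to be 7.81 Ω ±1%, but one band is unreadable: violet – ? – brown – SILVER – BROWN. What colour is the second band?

7.81 Ω = 781 × 10^-2.
The second band gives digit 8 of the significand, and 8 is grey.

grey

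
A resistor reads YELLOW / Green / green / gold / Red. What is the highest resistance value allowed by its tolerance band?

46.41 Ω

Yellow → 4 (first significant figure)
Green → 5 (second significant figure)
Green → 5 (third significant figure)
Gold → ×0.1 multiplier
Red → ±2% tolerance
455 × 0.1 = 45.5 Ω
Highest = 45.5 × (1 + 2/100) = 46.41 Ω.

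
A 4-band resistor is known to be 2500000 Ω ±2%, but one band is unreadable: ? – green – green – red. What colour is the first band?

red

2500000 Ω = 25 × 10^5.
The first band gives digit 2 of the significand, and 2 is red.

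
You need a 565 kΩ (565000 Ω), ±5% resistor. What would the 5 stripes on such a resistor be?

green, blue, green, orange, gold

565000 Ω = 565 × 10^3.
5 → green
6 → blue
5 → green
Multiplier 10^3 → orange.
±5% tolerance → gold.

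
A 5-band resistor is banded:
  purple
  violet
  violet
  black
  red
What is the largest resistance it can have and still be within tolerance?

Violet → 7 (first significant figure)
Violet → 7 (second significant figure)
Violet → 7 (third significant figure)
Black → ×1 multiplier
Red → ±2% tolerance
777 × 1 = 777 Ω
Largest = 777 × (1 + 2/100) = 792.54 Ω.

792.54 Ω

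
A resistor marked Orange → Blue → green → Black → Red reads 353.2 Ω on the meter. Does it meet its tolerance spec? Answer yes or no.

no

Orange → 3 (first significant figure)
Blue → 6 (second significant figure)
Green → 5 (third significant figure)
Black → ×1 multiplier
Red → ±2% tolerance
365 × 1 = 365 Ω
Allowed range: 357.7 Ω to 372.3 Ω.
353.2 Ω lies outside that range.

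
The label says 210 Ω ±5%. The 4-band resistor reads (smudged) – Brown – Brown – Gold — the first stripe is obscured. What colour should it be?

210 Ω = 21 × 10^1.
The first band gives digit 2 of the significand, and 2 is red.

red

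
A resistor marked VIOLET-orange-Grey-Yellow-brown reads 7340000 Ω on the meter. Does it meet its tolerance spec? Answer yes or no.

yes

Violet → 7 (first significant figure)
Orange → 3 (second significant figure)
Grey → 8 (third significant figure)
Yellow → ×10^4 multiplier
Brown → ±1% tolerance
738 × 10000 = 7380000 Ω
Allowed range: 7306200 Ω to 7453800 Ω.
7340000 Ω lies inside that range.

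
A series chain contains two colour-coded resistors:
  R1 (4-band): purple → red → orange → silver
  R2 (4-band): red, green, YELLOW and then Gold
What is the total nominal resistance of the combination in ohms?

322000 Ω

R1: violet, red → 72; orange ×10^3 → 72000 Ω.
R2: red, green → 25; yellow ×10^4 → 250000 Ω.
Series: 72000 + 250000 = 322000 Ω.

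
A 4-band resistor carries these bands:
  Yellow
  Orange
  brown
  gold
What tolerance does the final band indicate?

The last band, gold, is the tolerance band.
Gold corresponds to ±5%.

±5%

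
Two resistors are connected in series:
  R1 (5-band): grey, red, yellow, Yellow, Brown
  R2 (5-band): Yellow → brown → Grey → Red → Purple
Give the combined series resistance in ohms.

R1: grey, red, yellow → 824; yellow ×10^4 → 8240000 Ω.
R2: yellow, brown, grey → 418; red ×10^2 → 41800 Ω.
Series: 8240000 + 41800 = 8281800 Ω.

8281800 Ω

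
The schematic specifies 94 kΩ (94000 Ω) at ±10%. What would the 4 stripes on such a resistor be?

white, yellow, orange, silver

94000 Ω = 94 × 10^3.
9 → white
4 → yellow
Multiplier 10^3 → orange.
±10% tolerance → silver.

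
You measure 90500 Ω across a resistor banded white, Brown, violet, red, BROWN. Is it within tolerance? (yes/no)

no

White → 9 (first significant figure)
Brown → 1 (second significant figure)
Violet → 7 (third significant figure)
Red → ×10^2 multiplier
Brown → ±1% tolerance
917 × 100 = 91700 Ω
Allowed range: 90783 Ω to 92617 Ω.
90500 Ω lies outside that range.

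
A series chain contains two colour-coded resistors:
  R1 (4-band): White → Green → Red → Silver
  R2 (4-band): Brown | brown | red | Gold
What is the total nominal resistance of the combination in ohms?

R1: white, green → 95; red ×10^2 → 9500 Ω.
R2: brown, brown → 11; red ×10^2 → 1100 Ω.
Series: 9500 + 1100 = 10600 Ω.

10600 Ω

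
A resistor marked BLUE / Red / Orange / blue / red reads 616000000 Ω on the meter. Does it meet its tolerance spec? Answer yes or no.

yes

Blue → 6 (first significant figure)
Red → 2 (second significant figure)
Orange → 3 (third significant figure)
Blue → ×10^6 multiplier
Red → ±2% tolerance
623 × 1000000 = 623000000 Ω
Allowed range: 610540000 Ω to 635460000 Ω.
616000000 Ω lies inside that range.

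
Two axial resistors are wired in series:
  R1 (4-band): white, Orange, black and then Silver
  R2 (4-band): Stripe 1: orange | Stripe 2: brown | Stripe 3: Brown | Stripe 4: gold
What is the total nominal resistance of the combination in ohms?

R1: white, orange → 93; black ×1 → 93 Ω.
R2: orange, brown → 31; brown ×10 → 310 Ω.
Series: 93 + 310 = 403 Ω.

403 Ω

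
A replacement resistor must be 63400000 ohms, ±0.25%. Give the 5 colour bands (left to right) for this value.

blue, orange, yellow, green, blue

63400000 Ω = 634 × 10^5.
6 → blue
3 → orange
4 → yellow
Multiplier 10^5 → green.
±0.25% tolerance → blue.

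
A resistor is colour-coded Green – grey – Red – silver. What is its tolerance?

±10%

The last band, silver, is the tolerance band.
Silver corresponds to ±10%.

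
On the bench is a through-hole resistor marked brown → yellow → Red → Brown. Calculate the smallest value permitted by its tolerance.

1386 Ω

Brown → 1 (first significant figure)
Yellow → 4 (second significant figure)
Red → ×10^2 multiplier
Brown → ±1% tolerance
14 × 100 = 1400 Ω
Smallest = 1400 × (1 − 1/100) = 1386 Ω.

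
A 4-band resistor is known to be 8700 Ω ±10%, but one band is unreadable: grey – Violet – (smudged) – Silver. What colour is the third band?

8700 Ω = 87 × 10^2.
The third band is the multiplier, 10^2, which is red.

red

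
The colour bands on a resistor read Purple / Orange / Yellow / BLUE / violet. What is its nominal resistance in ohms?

Violet → 7 (first significant figure)
Orange → 3 (second significant figure)
Yellow → 4 (third significant figure)
Blue → ×10^6 multiplier
734 × 1000000 = 734000000 Ω

734000000 Ω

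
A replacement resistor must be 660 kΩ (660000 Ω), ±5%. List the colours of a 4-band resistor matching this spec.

blue, blue, yellow, gold

660000 Ω = 66 × 10^4.
6 → blue
6 → blue
Multiplier 10^4 → yellow.
±5% tolerance → gold.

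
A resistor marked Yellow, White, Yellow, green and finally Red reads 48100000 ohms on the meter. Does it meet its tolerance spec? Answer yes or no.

Yellow → 4 (first significant figure)
White → 9 (second significant figure)
Yellow → 4 (third significant figure)
Green → ×10^5 multiplier
Red → ±2% tolerance
494 × 100000 = 49400000 Ω
Allowed range: 48412000 Ω to 50388000 Ω.
48100000 ohms lies outside that range.

no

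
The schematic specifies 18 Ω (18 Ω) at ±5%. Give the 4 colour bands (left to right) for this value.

brown, grey, black, gold

18 Ω = 18 × 10^0.
1 → brown
8 → grey
Multiplier 10^0 → black.
±5% tolerance → gold.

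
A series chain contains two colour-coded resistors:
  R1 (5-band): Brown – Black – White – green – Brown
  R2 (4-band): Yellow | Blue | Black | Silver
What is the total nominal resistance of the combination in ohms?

R1: brown, black, white → 109; green ×10^5 → 10900000 Ω.
R2: yellow, blue → 46; black ×1 → 46 Ω.
Series: 10900000 + 46 = 10900046 Ω.

10900046 Ω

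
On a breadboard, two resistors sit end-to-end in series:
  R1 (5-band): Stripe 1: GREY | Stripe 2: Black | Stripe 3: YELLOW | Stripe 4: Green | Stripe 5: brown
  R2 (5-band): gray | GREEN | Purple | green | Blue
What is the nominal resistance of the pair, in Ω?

166100000 Ω

R1: grey, black, yellow → 804; green ×10^5 → 80400000 Ω.
R2: grey, green, violet → 857; green ×10^5 → 85700000 Ω.
Series: 80400000 + 85700000 = 166100000 Ω.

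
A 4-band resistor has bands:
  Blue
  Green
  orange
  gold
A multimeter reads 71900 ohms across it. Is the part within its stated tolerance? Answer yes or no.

Blue → 6 (first significant figure)
Green → 5 (second significant figure)
Orange → ×10^3 multiplier
Gold → ±5% tolerance
65 × 1000 = 65000 Ω
Allowed range: 61750 Ω to 68250 Ω.
71900 ohms lies outside that range.

no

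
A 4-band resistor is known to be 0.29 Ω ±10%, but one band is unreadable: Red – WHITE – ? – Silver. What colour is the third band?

0.29 Ω = 29 × 10^-2.
The third band is the multiplier, 10^-2, which is silver.

silver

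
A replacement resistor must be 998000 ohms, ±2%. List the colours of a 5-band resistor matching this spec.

white, white, grey, orange, red

998000 Ω = 998 × 10^3.
9 → white
9 → white
8 → grey
Multiplier 10^3 → orange.
±2% tolerance → red.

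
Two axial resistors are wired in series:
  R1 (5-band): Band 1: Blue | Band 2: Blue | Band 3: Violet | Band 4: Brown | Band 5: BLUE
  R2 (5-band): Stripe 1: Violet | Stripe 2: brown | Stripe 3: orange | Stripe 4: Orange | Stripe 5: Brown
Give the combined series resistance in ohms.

R1: blue, blue, violet → 667; brown ×10 → 6670 Ω.
R2: violet, brown, orange → 713; orange ×10^3 → 713000 Ω.
Series: 6670 + 713000 = 719670 Ω.

719670 Ω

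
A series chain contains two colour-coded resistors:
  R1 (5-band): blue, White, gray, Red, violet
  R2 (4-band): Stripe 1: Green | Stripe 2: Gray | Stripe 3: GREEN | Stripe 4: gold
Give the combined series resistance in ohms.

5869800 Ω

R1: blue, white, grey → 698; red ×10^2 → 69800 Ω.
R2: green, grey → 58; green ×10^5 → 5800000 Ω.
Series: 69800 + 5800000 = 5869800 Ω.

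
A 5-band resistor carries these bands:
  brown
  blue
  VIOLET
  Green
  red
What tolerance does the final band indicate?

The last band, red, is the tolerance band.
Red corresponds to ±2%.

±2%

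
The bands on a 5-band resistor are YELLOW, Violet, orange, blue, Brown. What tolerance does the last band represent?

The last band, brown, is the tolerance band.
Brown corresponds to ±1%.

±1%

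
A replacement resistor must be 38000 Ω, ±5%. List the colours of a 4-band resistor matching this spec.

orange, grey, orange, gold

38000 Ω = 38 × 10^3.
3 → orange
8 → grey
Multiplier 10^3 → orange.
±5% tolerance → gold.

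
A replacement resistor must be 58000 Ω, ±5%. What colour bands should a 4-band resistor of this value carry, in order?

green, grey, orange, gold

58000 Ω = 58 × 10^3.
5 → green
8 → grey
Multiplier 10^3 → orange.
±5% tolerance → gold.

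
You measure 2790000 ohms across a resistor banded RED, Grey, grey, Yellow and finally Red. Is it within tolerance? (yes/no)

no

Red → 2 (first significant figure)
Grey → 8 (second significant figure)
Grey → 8 (third significant figure)
Yellow → ×10^4 multiplier
Red → ±2% tolerance
288 × 10000 = 2880000 Ω
Allowed range: 2822400 Ω to 2937600 Ω.
2790000 ohms lies outside that range.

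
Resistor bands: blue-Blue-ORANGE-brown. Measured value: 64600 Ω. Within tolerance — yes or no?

no

Blue → 6 (first significant figure)
Blue → 6 (second significant figure)
Orange → ×10^3 multiplier
Brown → ±1% tolerance
66 × 1000 = 66000 Ω
Allowed range: 65340 Ω to 66660 Ω.
64600 Ω lies outside that range.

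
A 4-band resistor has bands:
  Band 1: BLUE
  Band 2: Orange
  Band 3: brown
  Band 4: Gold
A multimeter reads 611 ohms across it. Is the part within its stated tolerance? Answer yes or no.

yes

Blue → 6 (first significant figure)
Orange → 3 (second significant figure)
Brown → ×10 multiplier
Gold → ±5% tolerance
63 × 10 = 630 Ω
Allowed range: 598.5 Ω to 661.5 Ω.
611 ohms lies inside that range.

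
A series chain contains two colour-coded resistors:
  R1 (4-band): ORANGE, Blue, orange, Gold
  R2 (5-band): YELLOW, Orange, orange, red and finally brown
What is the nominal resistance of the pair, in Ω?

79300 Ω

R1: orange, blue → 36; orange ×10^3 → 36000 Ω.
R2: yellow, orange, orange → 433; red ×10^2 → 43300 Ω.
Series: 36000 + 43300 = 79300 Ω.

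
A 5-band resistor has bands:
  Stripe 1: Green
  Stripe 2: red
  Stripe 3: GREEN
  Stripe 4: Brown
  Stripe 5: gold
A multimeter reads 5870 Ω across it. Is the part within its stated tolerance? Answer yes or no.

Green → 5 (first significant figure)
Red → 2 (second significant figure)
Green → 5 (third significant figure)
Brown → ×10 multiplier
Gold → ±5% tolerance
525 × 10 = 5250 Ω
Allowed range: 4987.5 Ω to 5512.5 Ω.
5870 Ω lies outside that range.

no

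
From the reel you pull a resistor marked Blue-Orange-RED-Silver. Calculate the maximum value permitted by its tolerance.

6930 Ω

Blue → 6 (first significant figure)
Orange → 3 (second significant figure)
Red → ×10^2 multiplier
Silver → ±10% tolerance
63 × 100 = 6300 Ω
Maximum = 6300 × (1 + 10/100) = 6930 Ω.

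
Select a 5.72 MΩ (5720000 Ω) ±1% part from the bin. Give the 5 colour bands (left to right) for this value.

5720000 Ω = 572 × 10^4.
5 → green
7 → violet
2 → red
Multiplier 10^4 → yellow.
±1% tolerance → brown.

green, violet, red, yellow, brown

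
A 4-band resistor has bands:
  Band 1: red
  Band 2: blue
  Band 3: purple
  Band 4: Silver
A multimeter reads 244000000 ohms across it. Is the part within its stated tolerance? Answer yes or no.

yes

Red → 2 (first significant figure)
Blue → 6 (second significant figure)
Violet → ×10^7 multiplier
Silver → ±10% tolerance
26 × 10000000 = 260000000 Ω
Allowed range: 234000000 Ω to 286000000 Ω.
244000000 ohms lies inside that range.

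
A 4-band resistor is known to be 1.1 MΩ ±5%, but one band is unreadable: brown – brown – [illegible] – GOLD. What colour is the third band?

1100000 Ω = 11 × 10^5.
The third band is the multiplier, 10^5, which is green.

green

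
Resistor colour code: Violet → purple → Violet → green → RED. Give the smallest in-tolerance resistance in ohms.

76146000 Ω

Violet → 7 (first significant figure)
Violet → 7 (second significant figure)
Violet → 7 (third significant figure)
Green → ×10^5 multiplier
Red → ±2% tolerance
777 × 100000 = 77700000 Ω
Smallest = 77700000 × (1 − 2/100) = 76146000 Ω.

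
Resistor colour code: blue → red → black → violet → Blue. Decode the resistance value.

6200000000 Ω

Blue → 6 (first significant figure)
Red → 2 (second significant figure)
Black → 0 (third significant figure)
Violet → ×10^7 multiplier
620 × 10000000 = 6200000000 Ω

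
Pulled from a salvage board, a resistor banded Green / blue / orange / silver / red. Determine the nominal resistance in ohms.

Green → 5 (first significant figure)
Blue → 6 (second significant figure)
Orange → 3 (third significant figure)
Silver → ×0.01 multiplier
563 × 0.01 = 5.63 Ω

5.63 Ω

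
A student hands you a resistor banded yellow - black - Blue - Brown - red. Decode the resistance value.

4060 Ω

Yellow → 4 (first significant figure)
Black → 0 (second significant figure)
Blue → 6 (third significant figure)
Brown → ×10 multiplier
406 × 10 = 4060 Ω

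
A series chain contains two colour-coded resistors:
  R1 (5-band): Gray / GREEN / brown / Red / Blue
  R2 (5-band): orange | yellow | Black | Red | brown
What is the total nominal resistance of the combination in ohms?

119100 Ω

R1: grey, green, brown → 851; red ×10^2 → 85100 Ω.
R2: orange, yellow, black → 340; red ×10^2 → 34000 Ω.
Series: 85100 + 34000 = 119100 Ω.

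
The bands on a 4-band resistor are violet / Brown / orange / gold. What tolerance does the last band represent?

The last band, gold, is the tolerance band.
Gold corresponds to ±5%.

±5%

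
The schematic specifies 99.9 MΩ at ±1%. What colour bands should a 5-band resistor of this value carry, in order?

99900000 Ω = 999 × 10^5.
9 → white
9 → white
9 → white
Multiplier 10^5 → green.
±1% tolerance → brown.

white, white, white, green, brown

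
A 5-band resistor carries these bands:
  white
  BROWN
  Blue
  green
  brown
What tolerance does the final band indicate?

The last band, brown, is the tolerance band.
Brown corresponds to ±1%.

±1%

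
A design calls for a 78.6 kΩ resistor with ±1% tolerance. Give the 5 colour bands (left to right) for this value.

violet, grey, blue, red, brown

78600 Ω = 786 × 10^2.
7 → violet
8 → grey
6 → blue
Multiplier 10^2 → red.
±1% tolerance → brown.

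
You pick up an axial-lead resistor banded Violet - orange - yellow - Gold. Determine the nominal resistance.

Violet → 7 (first significant figure)
Orange → 3 (second significant figure)
Yellow → ×10^4 multiplier
73 × 10000 = 730000 Ω

730000 Ω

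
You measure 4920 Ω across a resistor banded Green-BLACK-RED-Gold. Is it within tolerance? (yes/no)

yes

Green → 5 (first significant figure)
Black → 0 (second significant figure)
Red → ×10^2 multiplier
Gold → ±5% tolerance
50 × 100 = 5000 Ω
Allowed range: 4750 Ω to 5250 Ω.
4920 Ω lies inside that range.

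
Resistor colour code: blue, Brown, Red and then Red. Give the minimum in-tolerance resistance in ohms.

Blue → 6 (first significant figure)
Brown → 1 (second significant figure)
Red → ×10^2 multiplier
Red → ±2% tolerance
61 × 100 = 6100 Ω
Minimum = 6100 × (1 − 2/100) = 5978 Ω.

5978 Ω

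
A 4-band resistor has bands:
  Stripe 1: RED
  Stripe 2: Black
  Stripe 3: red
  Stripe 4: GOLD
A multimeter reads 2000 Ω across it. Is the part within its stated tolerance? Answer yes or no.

Red → 2 (first significant figure)
Black → 0 (second significant figure)
Red → ×10^2 multiplier
Gold → ±5% tolerance
20 × 100 = 2000 Ω
Allowed range: 1900 Ω to 2100 Ω.
2000 Ω lies inside that range.

yes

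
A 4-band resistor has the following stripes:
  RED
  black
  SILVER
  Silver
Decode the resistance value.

Red → 2 (first significant figure)
Black → 0 (second significant figure)
Silver → ×0.01 multiplier
20 × 0.01 = 0.2 Ω

0.2 Ω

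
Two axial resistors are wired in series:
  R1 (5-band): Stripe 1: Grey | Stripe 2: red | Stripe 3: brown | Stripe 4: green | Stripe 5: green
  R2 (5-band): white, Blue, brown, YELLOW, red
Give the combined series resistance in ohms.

R1: grey, red, brown → 821; green ×10^5 → 82100000 Ω.
R2: white, blue, brown → 961; yellow ×10^4 → 9610000 Ω.
Series: 82100000 + 9610000 = 91710000 Ω.

91710000 Ω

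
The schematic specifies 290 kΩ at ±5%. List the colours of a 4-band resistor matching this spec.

290000 Ω = 29 × 10^4.
2 → red
9 → white
Multiplier 10^4 → yellow.
±5% tolerance → gold.

red, white, yellow, gold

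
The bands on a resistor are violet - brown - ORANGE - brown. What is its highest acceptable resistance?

71710 Ω

Violet → 7 (first significant figure)
Brown → 1 (second significant figure)
Orange → ×10^3 multiplier
Brown → ±1% tolerance
71 × 1000 = 71000 Ω
Highest = 71000 × (1 + 1/100) = 71710 Ω.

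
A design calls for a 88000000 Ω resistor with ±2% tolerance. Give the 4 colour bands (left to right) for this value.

grey, grey, blue, red

88000000 Ω = 88 × 10^6.
8 → grey
8 → grey
Multiplier 10^6 → blue.
±2% tolerance → red.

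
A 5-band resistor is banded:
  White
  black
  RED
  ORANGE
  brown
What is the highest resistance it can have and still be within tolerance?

911020 Ω

White → 9 (first significant figure)
Black → 0 (second significant figure)
Red → 2 (third significant figure)
Orange → ×10^3 multiplier
Brown → ±1% tolerance
902 × 1000 = 902000 Ω
Highest = 902000 × (1 + 1/100) = 911020 Ω.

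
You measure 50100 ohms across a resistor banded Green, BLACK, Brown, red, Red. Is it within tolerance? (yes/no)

yes

Green → 5 (first significant figure)
Black → 0 (second significant figure)
Brown → 1 (third significant figure)
Red → ×10^2 multiplier
Red → ±2% tolerance
501 × 100 = 50100 Ω
Allowed range: 49098 Ω to 51102 Ω.
50100 ohms lies inside that range.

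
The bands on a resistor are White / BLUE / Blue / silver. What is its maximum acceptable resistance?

105600000 Ω

White → 9 (first significant figure)
Blue → 6 (second significant figure)
Blue → ×10^6 multiplier
Silver → ±10% tolerance
96 × 1000000 = 96000000 Ω
Maximum = 96000000 × (1 + 10/100) = 105600000 Ω.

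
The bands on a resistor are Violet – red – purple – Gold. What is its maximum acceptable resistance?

Violet → 7 (first significant figure)
Red → 2 (second significant figure)
Violet → ×10^7 multiplier
Gold → ±5% tolerance
72 × 10000000 = 720000000 Ω
Maximum = 720000000 × (1 + 5/100) = 756000000 Ω.

756000000 Ω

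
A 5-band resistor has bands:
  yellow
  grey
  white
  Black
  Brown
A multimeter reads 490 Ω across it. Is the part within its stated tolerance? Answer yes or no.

Yellow → 4 (first significant figure)
Grey → 8 (second significant figure)
White → 9 (third significant figure)
Black → ×1 multiplier
Brown → ±1% tolerance
489 × 1 = 489 Ω
Allowed range: 484.11 Ω to 493.89 Ω.
490 Ω lies inside that range.

yes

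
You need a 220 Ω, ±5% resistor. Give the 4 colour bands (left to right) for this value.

220 Ω = 22 × 10^1.
2 → red
2 → red
Multiplier 10^1 → brown.
±5% tolerance → gold.

red, red, brown, gold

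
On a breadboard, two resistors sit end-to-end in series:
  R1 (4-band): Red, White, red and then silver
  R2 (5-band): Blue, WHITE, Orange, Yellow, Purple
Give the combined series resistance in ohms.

R1: red, white → 29; red ×10^2 → 2900 Ω.
R2: blue, white, orange → 693; yellow ×10^4 → 6930000 Ω.
Series: 2900 + 6930000 = 6932900 Ω.

6932900 Ω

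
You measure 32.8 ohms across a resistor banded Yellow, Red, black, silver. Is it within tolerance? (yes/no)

no

Yellow → 4 (first significant figure)
Red → 2 (second significant figure)
Black → ×1 multiplier
Silver → ±10% tolerance
42 × 1 = 42 Ω
Allowed range: 37.8 Ω to 46.2 Ω.
32.8 ohms lies outside that range.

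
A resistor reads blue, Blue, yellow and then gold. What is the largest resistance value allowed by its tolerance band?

693000 Ω

Blue → 6 (first significant figure)
Blue → 6 (second significant figure)
Yellow → ×10^4 multiplier
Gold → ±5% tolerance
66 × 10000 = 660000 Ω
Largest = 660000 × (1 + 5/100) = 693000 Ω.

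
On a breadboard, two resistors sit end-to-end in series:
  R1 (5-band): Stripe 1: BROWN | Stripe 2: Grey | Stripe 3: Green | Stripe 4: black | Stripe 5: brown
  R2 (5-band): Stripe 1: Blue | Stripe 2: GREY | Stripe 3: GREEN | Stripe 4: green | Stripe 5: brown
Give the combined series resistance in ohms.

R1: brown, grey, green → 185; black ×1 → 185 Ω.
R2: blue, grey, green → 685; green ×10^5 → 68500000 Ω.
Series: 185 + 68500000 = 68500185 Ω.

68500185 Ω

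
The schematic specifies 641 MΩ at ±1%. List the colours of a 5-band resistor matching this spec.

blue, yellow, brown, blue, brown

641000000 Ω = 641 × 10^6.
6 → blue
4 → yellow
1 → brown
Multiplier 10^6 → blue.
±1% tolerance → brown.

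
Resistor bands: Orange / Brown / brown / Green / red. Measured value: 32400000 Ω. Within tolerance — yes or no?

Orange → 3 (first significant figure)
Brown → 1 (second significant figure)
Brown → 1 (third significant figure)
Green → ×10^5 multiplier
Red → ±2% tolerance
311 × 100000 = 31100000 Ω
Allowed range: 30478000 Ω to 31722000 Ω.
32400000 Ω lies outside that range.

no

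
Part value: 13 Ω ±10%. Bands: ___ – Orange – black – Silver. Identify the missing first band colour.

brown

13 Ω = 13 × 10^0.
The first band gives digit 1 of the significand, and 1 is brown.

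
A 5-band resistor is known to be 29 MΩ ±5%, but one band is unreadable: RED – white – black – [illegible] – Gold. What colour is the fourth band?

green

29000000 Ω = 290 × 10^5.
The fourth band is the multiplier, 10^5, which is green.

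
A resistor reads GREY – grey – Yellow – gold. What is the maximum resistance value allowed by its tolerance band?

Grey → 8 (first significant figure)
Grey → 8 (second significant figure)
Yellow → ×10^4 multiplier
Gold → ±5% tolerance
88 × 10000 = 880000 Ω
Maximum = 880000 × (1 + 5/100) = 924000 Ω.

924000 Ω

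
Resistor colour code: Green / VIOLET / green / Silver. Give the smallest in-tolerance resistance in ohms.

5130000 Ω

Green → 5 (first significant figure)
Violet → 7 (second significant figure)
Green → ×10^5 multiplier
Silver → ±10% tolerance
57 × 100000 = 5700000 Ω
Smallest = 5700000 × (1 − 10/100) = 5130000 Ω.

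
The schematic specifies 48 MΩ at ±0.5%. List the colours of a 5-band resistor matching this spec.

yellow, grey, black, green, green

48000000 Ω = 480 × 10^5.
4 → yellow
8 → grey
0 → black
Multiplier 10^5 → green.
±0.5% tolerance → green.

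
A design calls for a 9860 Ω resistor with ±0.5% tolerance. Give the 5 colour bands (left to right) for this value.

9860 Ω = 986 × 10^1.
9 → white
8 → grey
6 → blue
Multiplier 10^1 → brown.
±0.5% tolerance → green.

white, grey, blue, brown, green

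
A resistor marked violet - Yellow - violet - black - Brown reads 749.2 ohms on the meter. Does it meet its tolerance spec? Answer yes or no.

Violet → 7 (first significant figure)
Yellow → 4 (second significant figure)
Violet → 7 (third significant figure)
Black → ×1 multiplier
Brown → ±1% tolerance
747 × 1 = 747 Ω
Allowed range: 739.53 Ω to 754.47 Ω.
749.2 ohms lies inside that range.

yes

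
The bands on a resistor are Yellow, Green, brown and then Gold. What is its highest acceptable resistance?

Yellow → 4 (first significant figure)
Green → 5 (second significant figure)
Brown → ×10 multiplier
Gold → ±5% tolerance
45 × 10 = 450 Ω
Highest = 450 × (1 + 5/100) = 472.5 Ω.

472.5 Ω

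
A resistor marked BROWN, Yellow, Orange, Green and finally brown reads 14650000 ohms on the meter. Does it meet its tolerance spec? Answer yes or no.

Brown → 1 (first significant figure)
Yellow → 4 (second significant figure)
Orange → 3 (third significant figure)
Green → ×10^5 multiplier
Brown → ±1% tolerance
143 × 100000 = 14300000 Ω
Allowed range: 14157000 Ω to 14443000 Ω.
14650000 ohms lies outside that range.

no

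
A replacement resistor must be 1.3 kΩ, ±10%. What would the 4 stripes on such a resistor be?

1300 Ω = 13 × 10^2.
1 → brown
3 → orange
Multiplier 10^2 → red.
±10% tolerance → silver.

brown, orange, red, silver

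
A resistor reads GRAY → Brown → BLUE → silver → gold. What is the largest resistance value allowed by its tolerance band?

Grey → 8 (first significant figure)
Brown → 1 (second significant figure)
Blue → 6 (third significant figure)
Silver → ×0.01 multiplier
Gold → ±5% tolerance
816 × 0.01 = 8.16 Ω
Largest = 8.16 × (1 + 5/100) = 8.568 Ω.

8.568 Ω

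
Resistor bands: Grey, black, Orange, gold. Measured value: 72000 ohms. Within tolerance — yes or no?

no

Grey → 8 (first significant figure)
Black → 0 (second significant figure)
Orange → ×10^3 multiplier
Gold → ±5% tolerance
80 × 1000 = 80000 Ω
Allowed range: 76000 Ω to 84000 Ω.
72000 ohms lies outside that range.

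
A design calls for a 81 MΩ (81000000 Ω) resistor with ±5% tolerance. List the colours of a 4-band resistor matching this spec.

grey, brown, blue, gold

81000000 Ω = 81 × 10^6.
8 → grey
1 → brown
Multiplier 10^6 → blue.
±5% tolerance → gold.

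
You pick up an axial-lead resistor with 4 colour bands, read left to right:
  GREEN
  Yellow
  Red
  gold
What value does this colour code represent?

Green → 5 (first significant figure)
Yellow → 4 (second significant figure)
Red → ×10^2 multiplier
54 × 100 = 5400 Ω

5400 Ω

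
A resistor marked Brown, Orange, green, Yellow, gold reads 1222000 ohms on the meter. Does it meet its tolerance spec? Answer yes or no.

no

Brown → 1 (first significant figure)
Orange → 3 (second significant figure)
Green → 5 (third significant figure)
Yellow → ×10^4 multiplier
Gold → ±5% tolerance
135 × 10000 = 1350000 Ω
Allowed range: 1282500 Ω to 1417500 Ω.
1222000 ohms lies outside that range.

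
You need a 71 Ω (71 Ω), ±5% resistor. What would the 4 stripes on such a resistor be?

violet, brown, black, gold

71 Ω = 71 × 10^0.
7 → violet
1 → brown
Multiplier 10^0 → black.
±5% tolerance → gold.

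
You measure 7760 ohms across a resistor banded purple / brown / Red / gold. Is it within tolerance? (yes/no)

no

Violet → 7 (first significant figure)
Brown → 1 (second significant figure)
Red → ×10^2 multiplier
Gold → ±5% tolerance
71 × 100 = 7100 Ω
Allowed range: 6745 Ω to 7455 Ω.
7760 ohms lies outside that range.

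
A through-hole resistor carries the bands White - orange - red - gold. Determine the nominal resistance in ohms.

White → 9 (first significant figure)
Orange → 3 (second significant figure)
Red → ×10^2 multiplier
93 × 100 = 9300 Ω

9300 Ω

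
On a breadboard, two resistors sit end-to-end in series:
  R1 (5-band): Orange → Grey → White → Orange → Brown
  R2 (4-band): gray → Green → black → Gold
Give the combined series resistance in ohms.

389085 Ω

R1: orange, grey, white → 389; orange ×10^3 → 389000 Ω.
R2: grey, green → 85; black ×1 → 85 Ω.
Series: 389000 + 85 = 389085 Ω.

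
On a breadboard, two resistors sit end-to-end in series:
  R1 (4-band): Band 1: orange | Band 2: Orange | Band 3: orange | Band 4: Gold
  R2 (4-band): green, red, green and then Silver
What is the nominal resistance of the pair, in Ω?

5233000 Ω

R1: orange, orange → 33; orange ×10^3 → 33000 Ω.
R2: green, red → 52; green ×10^5 → 5200000 Ω.
Series: 33000 + 5200000 = 5233000 Ω.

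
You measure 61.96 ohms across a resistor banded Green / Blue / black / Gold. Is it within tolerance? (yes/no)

no

Green → 5 (first significant figure)
Blue → 6 (second significant figure)
Black → ×1 multiplier
Gold → ±5% tolerance
56 × 1 = 56 Ω
Allowed range: 53.2 Ω to 58.8 Ω.
61.96 ohms lies outside that range.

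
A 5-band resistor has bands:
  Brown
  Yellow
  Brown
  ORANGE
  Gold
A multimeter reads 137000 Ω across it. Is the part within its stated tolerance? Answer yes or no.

Brown → 1 (first significant figure)
Yellow → 4 (second significant figure)
Brown → 1 (third significant figure)
Orange → ×10^3 multiplier
Gold → ±5% tolerance
141 × 1000 = 141000 Ω
Allowed range: 133950 Ω to 148050 Ω.
137000 Ω lies inside that range.

yes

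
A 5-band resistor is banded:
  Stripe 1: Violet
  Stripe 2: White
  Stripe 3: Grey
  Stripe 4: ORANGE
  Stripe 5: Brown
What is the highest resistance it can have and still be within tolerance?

805980 Ω

Violet → 7 (first significant figure)
White → 9 (second significant figure)
Grey → 8 (third significant figure)
Orange → ×10^3 multiplier
Brown → ±1% tolerance
798 × 1000 = 798000 Ω
Highest = 798000 × (1 + 1/100) = 805980 Ω.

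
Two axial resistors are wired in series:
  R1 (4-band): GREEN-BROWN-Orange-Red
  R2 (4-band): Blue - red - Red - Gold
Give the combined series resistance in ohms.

57200 Ω

R1: green, brown → 51; orange ×10^3 → 51000 Ω.
R2: blue, red → 62; red ×10^2 → 6200 Ω.
Series: 51000 + 6200 = 57200 Ω.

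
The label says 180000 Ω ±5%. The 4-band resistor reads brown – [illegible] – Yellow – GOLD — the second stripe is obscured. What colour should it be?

180000 Ω = 18 × 10^4.
The second band gives digit 8 of the significand, and 8 is grey.

grey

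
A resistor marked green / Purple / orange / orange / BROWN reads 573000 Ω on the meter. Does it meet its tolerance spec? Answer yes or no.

yes

Green → 5 (first significant figure)
Violet → 7 (second significant figure)
Orange → 3 (third significant figure)
Orange → ×10^3 multiplier
Brown → ±1% tolerance
573 × 1000 = 573000 Ω
Allowed range: 567270 Ω to 578730 Ω.
573000 Ω lies inside that range.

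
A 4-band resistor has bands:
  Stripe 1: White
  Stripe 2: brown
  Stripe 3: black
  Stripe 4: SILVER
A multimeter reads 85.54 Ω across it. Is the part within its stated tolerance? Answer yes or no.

yes

White → 9 (first significant figure)
Brown → 1 (second significant figure)
Black → ×1 multiplier
Silver → ±10% tolerance
91 × 1 = 91 Ω
Allowed range: 81.9 Ω to 100.1 Ω.
85.54 Ω lies inside that range.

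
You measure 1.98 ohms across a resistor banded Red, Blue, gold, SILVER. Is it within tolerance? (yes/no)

no

Red → 2 (first significant figure)
Blue → 6 (second significant figure)
Gold → ×0.1 multiplier
Silver → ±10% tolerance
26 × 0.1 = 2.6 Ω
Allowed range: 2.34 Ω to 2.86 Ω.
1.98 ohms lies outside that range.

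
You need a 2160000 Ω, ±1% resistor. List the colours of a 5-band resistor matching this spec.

2160000 Ω = 216 × 10^4.
2 → red
1 → brown
6 → blue
Multiplier 10^4 → yellow.
±1% tolerance → brown.

red, brown, blue, yellow, brown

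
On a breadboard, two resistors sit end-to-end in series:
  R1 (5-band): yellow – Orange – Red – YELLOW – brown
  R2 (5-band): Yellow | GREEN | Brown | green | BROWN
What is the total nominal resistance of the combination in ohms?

49420000 Ω

R1: yellow, orange, red → 432; yellow ×10^4 → 4320000 Ω.
R2: yellow, green, brown → 451; green ×10^5 → 45100000 Ω.
Series: 4320000 + 45100000 = 49420000 Ω.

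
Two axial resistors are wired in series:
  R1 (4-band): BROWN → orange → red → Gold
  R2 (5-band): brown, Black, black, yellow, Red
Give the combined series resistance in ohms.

R1: brown, orange → 13; red ×10^2 → 1300 Ω.
R2: brown, black, black → 100; yellow ×10^4 → 1000000 Ω.
Series: 1300 + 1000000 = 1001300 Ω.

1001300 Ω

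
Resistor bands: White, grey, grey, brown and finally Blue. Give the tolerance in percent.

The last band, blue, is the tolerance band.
Blue corresponds to ±0.25%.

±0.25%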